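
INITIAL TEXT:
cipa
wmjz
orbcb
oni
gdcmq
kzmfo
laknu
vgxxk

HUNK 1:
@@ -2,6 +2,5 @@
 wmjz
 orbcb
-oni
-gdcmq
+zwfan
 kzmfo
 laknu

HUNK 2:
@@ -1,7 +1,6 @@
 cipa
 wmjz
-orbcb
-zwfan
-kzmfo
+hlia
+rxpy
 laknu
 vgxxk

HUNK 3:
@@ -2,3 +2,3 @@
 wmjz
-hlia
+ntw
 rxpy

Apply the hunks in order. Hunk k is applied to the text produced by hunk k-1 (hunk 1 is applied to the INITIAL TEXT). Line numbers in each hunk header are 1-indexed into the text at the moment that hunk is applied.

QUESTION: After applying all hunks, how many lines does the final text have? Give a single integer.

Answer: 6

Derivation:
Hunk 1: at line 2 remove [oni,gdcmq] add [zwfan] -> 7 lines: cipa wmjz orbcb zwfan kzmfo laknu vgxxk
Hunk 2: at line 1 remove [orbcb,zwfan,kzmfo] add [hlia,rxpy] -> 6 lines: cipa wmjz hlia rxpy laknu vgxxk
Hunk 3: at line 2 remove [hlia] add [ntw] -> 6 lines: cipa wmjz ntw rxpy laknu vgxxk
Final line count: 6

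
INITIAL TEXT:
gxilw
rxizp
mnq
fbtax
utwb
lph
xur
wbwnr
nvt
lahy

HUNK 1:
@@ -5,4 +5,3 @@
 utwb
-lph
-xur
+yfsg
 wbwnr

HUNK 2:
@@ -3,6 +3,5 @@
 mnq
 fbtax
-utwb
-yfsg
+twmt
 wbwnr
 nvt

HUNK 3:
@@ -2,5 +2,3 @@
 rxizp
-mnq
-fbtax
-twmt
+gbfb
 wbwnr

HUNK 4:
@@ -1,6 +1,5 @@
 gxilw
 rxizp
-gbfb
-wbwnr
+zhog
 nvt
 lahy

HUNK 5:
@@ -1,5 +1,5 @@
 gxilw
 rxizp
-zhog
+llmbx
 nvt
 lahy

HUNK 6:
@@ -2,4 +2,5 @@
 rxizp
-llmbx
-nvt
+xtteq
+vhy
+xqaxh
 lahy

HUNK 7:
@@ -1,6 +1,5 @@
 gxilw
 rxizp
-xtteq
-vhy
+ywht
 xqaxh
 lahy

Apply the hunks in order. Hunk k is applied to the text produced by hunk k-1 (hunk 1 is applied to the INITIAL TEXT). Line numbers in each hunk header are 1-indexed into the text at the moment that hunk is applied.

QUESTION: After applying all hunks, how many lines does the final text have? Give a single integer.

Hunk 1: at line 5 remove [lph,xur] add [yfsg] -> 9 lines: gxilw rxizp mnq fbtax utwb yfsg wbwnr nvt lahy
Hunk 2: at line 3 remove [utwb,yfsg] add [twmt] -> 8 lines: gxilw rxizp mnq fbtax twmt wbwnr nvt lahy
Hunk 3: at line 2 remove [mnq,fbtax,twmt] add [gbfb] -> 6 lines: gxilw rxizp gbfb wbwnr nvt lahy
Hunk 4: at line 1 remove [gbfb,wbwnr] add [zhog] -> 5 lines: gxilw rxizp zhog nvt lahy
Hunk 5: at line 1 remove [zhog] add [llmbx] -> 5 lines: gxilw rxizp llmbx nvt lahy
Hunk 6: at line 2 remove [llmbx,nvt] add [xtteq,vhy,xqaxh] -> 6 lines: gxilw rxizp xtteq vhy xqaxh lahy
Hunk 7: at line 1 remove [xtteq,vhy] add [ywht] -> 5 lines: gxilw rxizp ywht xqaxh lahy
Final line count: 5

Answer: 5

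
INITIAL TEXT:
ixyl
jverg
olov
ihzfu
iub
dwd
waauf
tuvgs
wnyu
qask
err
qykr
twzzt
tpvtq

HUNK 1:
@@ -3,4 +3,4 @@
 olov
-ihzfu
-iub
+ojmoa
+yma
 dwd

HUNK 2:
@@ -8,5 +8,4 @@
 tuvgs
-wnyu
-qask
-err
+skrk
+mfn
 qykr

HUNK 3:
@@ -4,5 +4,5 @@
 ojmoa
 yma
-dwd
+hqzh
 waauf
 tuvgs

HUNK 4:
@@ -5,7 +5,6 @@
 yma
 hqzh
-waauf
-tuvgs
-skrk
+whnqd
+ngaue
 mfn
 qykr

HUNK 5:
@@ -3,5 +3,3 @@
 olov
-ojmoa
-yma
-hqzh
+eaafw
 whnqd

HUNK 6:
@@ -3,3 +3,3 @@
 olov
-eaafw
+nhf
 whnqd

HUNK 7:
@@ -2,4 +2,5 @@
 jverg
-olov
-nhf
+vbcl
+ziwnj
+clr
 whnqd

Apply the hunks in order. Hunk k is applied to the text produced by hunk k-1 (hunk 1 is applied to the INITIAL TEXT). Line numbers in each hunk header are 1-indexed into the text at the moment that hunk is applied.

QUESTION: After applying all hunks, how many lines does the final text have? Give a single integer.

Hunk 1: at line 3 remove [ihzfu,iub] add [ojmoa,yma] -> 14 lines: ixyl jverg olov ojmoa yma dwd waauf tuvgs wnyu qask err qykr twzzt tpvtq
Hunk 2: at line 8 remove [wnyu,qask,err] add [skrk,mfn] -> 13 lines: ixyl jverg olov ojmoa yma dwd waauf tuvgs skrk mfn qykr twzzt tpvtq
Hunk 3: at line 4 remove [dwd] add [hqzh] -> 13 lines: ixyl jverg olov ojmoa yma hqzh waauf tuvgs skrk mfn qykr twzzt tpvtq
Hunk 4: at line 5 remove [waauf,tuvgs,skrk] add [whnqd,ngaue] -> 12 lines: ixyl jverg olov ojmoa yma hqzh whnqd ngaue mfn qykr twzzt tpvtq
Hunk 5: at line 3 remove [ojmoa,yma,hqzh] add [eaafw] -> 10 lines: ixyl jverg olov eaafw whnqd ngaue mfn qykr twzzt tpvtq
Hunk 6: at line 3 remove [eaafw] add [nhf] -> 10 lines: ixyl jverg olov nhf whnqd ngaue mfn qykr twzzt tpvtq
Hunk 7: at line 2 remove [olov,nhf] add [vbcl,ziwnj,clr] -> 11 lines: ixyl jverg vbcl ziwnj clr whnqd ngaue mfn qykr twzzt tpvtq
Final line count: 11

Answer: 11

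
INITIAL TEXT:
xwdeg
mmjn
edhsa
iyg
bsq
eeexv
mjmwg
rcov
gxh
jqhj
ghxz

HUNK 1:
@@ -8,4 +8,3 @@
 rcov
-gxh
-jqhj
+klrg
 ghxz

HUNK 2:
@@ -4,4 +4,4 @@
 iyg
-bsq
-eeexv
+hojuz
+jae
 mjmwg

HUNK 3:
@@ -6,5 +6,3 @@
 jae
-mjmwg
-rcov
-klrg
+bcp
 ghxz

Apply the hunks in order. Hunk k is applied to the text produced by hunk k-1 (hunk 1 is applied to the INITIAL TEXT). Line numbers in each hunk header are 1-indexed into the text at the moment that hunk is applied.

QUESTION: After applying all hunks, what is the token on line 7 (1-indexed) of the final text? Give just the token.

Answer: bcp

Derivation:
Hunk 1: at line 8 remove [gxh,jqhj] add [klrg] -> 10 lines: xwdeg mmjn edhsa iyg bsq eeexv mjmwg rcov klrg ghxz
Hunk 2: at line 4 remove [bsq,eeexv] add [hojuz,jae] -> 10 lines: xwdeg mmjn edhsa iyg hojuz jae mjmwg rcov klrg ghxz
Hunk 3: at line 6 remove [mjmwg,rcov,klrg] add [bcp] -> 8 lines: xwdeg mmjn edhsa iyg hojuz jae bcp ghxz
Final line 7: bcp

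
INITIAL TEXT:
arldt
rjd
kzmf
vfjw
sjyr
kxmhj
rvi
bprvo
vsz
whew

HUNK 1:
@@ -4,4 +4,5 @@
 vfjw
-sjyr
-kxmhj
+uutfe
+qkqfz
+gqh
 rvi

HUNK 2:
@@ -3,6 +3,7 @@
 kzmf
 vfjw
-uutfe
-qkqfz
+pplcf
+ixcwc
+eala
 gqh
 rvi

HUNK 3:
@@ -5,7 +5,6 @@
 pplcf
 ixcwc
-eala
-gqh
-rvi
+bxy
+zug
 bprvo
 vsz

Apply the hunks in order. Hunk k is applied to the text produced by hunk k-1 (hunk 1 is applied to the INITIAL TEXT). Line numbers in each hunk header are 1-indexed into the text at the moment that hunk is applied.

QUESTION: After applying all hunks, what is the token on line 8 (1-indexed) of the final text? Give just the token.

Answer: zug

Derivation:
Hunk 1: at line 4 remove [sjyr,kxmhj] add [uutfe,qkqfz,gqh] -> 11 lines: arldt rjd kzmf vfjw uutfe qkqfz gqh rvi bprvo vsz whew
Hunk 2: at line 3 remove [uutfe,qkqfz] add [pplcf,ixcwc,eala] -> 12 lines: arldt rjd kzmf vfjw pplcf ixcwc eala gqh rvi bprvo vsz whew
Hunk 3: at line 5 remove [eala,gqh,rvi] add [bxy,zug] -> 11 lines: arldt rjd kzmf vfjw pplcf ixcwc bxy zug bprvo vsz whew
Final line 8: zug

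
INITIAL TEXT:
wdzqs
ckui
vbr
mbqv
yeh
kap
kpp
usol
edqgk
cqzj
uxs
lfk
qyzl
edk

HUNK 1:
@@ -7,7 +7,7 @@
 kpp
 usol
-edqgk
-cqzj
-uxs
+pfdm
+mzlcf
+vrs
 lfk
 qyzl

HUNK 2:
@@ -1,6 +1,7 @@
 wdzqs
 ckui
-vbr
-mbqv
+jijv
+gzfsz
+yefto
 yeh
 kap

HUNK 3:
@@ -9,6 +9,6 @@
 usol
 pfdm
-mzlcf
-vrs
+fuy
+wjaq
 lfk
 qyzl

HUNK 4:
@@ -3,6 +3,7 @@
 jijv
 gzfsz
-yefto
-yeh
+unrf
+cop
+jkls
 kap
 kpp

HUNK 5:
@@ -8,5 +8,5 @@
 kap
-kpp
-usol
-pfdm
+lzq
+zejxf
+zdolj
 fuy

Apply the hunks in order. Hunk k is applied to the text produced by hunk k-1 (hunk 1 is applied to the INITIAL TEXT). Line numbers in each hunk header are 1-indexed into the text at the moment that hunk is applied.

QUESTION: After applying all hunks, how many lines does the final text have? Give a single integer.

Answer: 16

Derivation:
Hunk 1: at line 7 remove [edqgk,cqzj,uxs] add [pfdm,mzlcf,vrs] -> 14 lines: wdzqs ckui vbr mbqv yeh kap kpp usol pfdm mzlcf vrs lfk qyzl edk
Hunk 2: at line 1 remove [vbr,mbqv] add [jijv,gzfsz,yefto] -> 15 lines: wdzqs ckui jijv gzfsz yefto yeh kap kpp usol pfdm mzlcf vrs lfk qyzl edk
Hunk 3: at line 9 remove [mzlcf,vrs] add [fuy,wjaq] -> 15 lines: wdzqs ckui jijv gzfsz yefto yeh kap kpp usol pfdm fuy wjaq lfk qyzl edk
Hunk 4: at line 3 remove [yefto,yeh] add [unrf,cop,jkls] -> 16 lines: wdzqs ckui jijv gzfsz unrf cop jkls kap kpp usol pfdm fuy wjaq lfk qyzl edk
Hunk 5: at line 8 remove [kpp,usol,pfdm] add [lzq,zejxf,zdolj] -> 16 lines: wdzqs ckui jijv gzfsz unrf cop jkls kap lzq zejxf zdolj fuy wjaq lfk qyzl edk
Final line count: 16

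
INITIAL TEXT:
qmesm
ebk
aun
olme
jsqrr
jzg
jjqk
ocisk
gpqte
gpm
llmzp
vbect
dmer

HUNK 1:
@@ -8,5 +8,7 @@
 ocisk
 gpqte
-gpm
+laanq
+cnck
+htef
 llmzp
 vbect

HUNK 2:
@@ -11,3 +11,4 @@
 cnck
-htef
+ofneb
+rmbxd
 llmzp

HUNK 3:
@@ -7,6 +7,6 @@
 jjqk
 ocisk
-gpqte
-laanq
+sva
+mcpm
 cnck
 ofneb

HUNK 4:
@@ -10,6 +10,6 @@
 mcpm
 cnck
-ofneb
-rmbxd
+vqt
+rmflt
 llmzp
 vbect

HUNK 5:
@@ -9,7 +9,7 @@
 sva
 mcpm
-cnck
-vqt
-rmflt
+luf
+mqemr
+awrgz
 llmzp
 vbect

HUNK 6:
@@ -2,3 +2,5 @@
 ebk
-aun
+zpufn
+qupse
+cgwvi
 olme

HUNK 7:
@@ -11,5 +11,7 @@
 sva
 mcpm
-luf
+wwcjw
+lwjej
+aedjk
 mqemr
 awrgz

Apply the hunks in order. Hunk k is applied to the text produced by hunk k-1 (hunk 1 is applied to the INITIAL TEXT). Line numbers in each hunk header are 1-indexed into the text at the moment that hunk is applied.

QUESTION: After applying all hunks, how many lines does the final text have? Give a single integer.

Hunk 1: at line 8 remove [gpm] add [laanq,cnck,htef] -> 15 lines: qmesm ebk aun olme jsqrr jzg jjqk ocisk gpqte laanq cnck htef llmzp vbect dmer
Hunk 2: at line 11 remove [htef] add [ofneb,rmbxd] -> 16 lines: qmesm ebk aun olme jsqrr jzg jjqk ocisk gpqte laanq cnck ofneb rmbxd llmzp vbect dmer
Hunk 3: at line 7 remove [gpqte,laanq] add [sva,mcpm] -> 16 lines: qmesm ebk aun olme jsqrr jzg jjqk ocisk sva mcpm cnck ofneb rmbxd llmzp vbect dmer
Hunk 4: at line 10 remove [ofneb,rmbxd] add [vqt,rmflt] -> 16 lines: qmesm ebk aun olme jsqrr jzg jjqk ocisk sva mcpm cnck vqt rmflt llmzp vbect dmer
Hunk 5: at line 9 remove [cnck,vqt,rmflt] add [luf,mqemr,awrgz] -> 16 lines: qmesm ebk aun olme jsqrr jzg jjqk ocisk sva mcpm luf mqemr awrgz llmzp vbect dmer
Hunk 6: at line 2 remove [aun] add [zpufn,qupse,cgwvi] -> 18 lines: qmesm ebk zpufn qupse cgwvi olme jsqrr jzg jjqk ocisk sva mcpm luf mqemr awrgz llmzp vbect dmer
Hunk 7: at line 11 remove [luf] add [wwcjw,lwjej,aedjk] -> 20 lines: qmesm ebk zpufn qupse cgwvi olme jsqrr jzg jjqk ocisk sva mcpm wwcjw lwjej aedjk mqemr awrgz llmzp vbect dmer
Final line count: 20

Answer: 20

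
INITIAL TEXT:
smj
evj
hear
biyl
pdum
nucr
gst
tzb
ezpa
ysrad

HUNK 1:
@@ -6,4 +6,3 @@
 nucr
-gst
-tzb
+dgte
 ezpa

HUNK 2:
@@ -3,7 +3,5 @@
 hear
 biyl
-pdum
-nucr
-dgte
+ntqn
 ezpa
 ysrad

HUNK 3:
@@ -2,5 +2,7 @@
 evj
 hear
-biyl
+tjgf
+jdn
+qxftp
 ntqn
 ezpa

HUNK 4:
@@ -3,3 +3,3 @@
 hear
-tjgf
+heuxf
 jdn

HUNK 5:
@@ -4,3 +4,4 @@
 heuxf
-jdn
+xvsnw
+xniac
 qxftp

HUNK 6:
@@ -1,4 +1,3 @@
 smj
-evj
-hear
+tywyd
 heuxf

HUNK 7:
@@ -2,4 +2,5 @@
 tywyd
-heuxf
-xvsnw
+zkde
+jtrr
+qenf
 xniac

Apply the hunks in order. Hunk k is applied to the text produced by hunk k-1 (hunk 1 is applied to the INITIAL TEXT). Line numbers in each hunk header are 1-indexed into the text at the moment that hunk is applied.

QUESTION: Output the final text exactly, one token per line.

Hunk 1: at line 6 remove [gst,tzb] add [dgte] -> 9 lines: smj evj hear biyl pdum nucr dgte ezpa ysrad
Hunk 2: at line 3 remove [pdum,nucr,dgte] add [ntqn] -> 7 lines: smj evj hear biyl ntqn ezpa ysrad
Hunk 3: at line 2 remove [biyl] add [tjgf,jdn,qxftp] -> 9 lines: smj evj hear tjgf jdn qxftp ntqn ezpa ysrad
Hunk 4: at line 3 remove [tjgf] add [heuxf] -> 9 lines: smj evj hear heuxf jdn qxftp ntqn ezpa ysrad
Hunk 5: at line 4 remove [jdn] add [xvsnw,xniac] -> 10 lines: smj evj hear heuxf xvsnw xniac qxftp ntqn ezpa ysrad
Hunk 6: at line 1 remove [evj,hear] add [tywyd] -> 9 lines: smj tywyd heuxf xvsnw xniac qxftp ntqn ezpa ysrad
Hunk 7: at line 2 remove [heuxf,xvsnw] add [zkde,jtrr,qenf] -> 10 lines: smj tywyd zkde jtrr qenf xniac qxftp ntqn ezpa ysrad

Answer: smj
tywyd
zkde
jtrr
qenf
xniac
qxftp
ntqn
ezpa
ysrad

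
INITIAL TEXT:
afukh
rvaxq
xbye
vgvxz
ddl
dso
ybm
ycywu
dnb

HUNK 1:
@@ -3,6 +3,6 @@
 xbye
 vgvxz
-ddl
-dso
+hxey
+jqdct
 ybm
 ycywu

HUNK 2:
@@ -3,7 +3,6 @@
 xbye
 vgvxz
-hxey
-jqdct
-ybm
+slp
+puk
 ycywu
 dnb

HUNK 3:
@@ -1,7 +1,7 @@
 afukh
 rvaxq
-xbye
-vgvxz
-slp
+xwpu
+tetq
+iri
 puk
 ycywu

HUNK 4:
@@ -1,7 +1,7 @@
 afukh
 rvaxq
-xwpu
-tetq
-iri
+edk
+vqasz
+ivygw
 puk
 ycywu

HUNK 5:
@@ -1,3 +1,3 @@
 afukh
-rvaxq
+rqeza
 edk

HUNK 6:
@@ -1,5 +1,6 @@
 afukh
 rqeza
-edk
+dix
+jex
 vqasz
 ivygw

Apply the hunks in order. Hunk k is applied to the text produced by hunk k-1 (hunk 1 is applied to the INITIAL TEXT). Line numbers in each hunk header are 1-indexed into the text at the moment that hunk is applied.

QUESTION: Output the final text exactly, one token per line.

Hunk 1: at line 3 remove [ddl,dso] add [hxey,jqdct] -> 9 lines: afukh rvaxq xbye vgvxz hxey jqdct ybm ycywu dnb
Hunk 2: at line 3 remove [hxey,jqdct,ybm] add [slp,puk] -> 8 lines: afukh rvaxq xbye vgvxz slp puk ycywu dnb
Hunk 3: at line 1 remove [xbye,vgvxz,slp] add [xwpu,tetq,iri] -> 8 lines: afukh rvaxq xwpu tetq iri puk ycywu dnb
Hunk 4: at line 1 remove [xwpu,tetq,iri] add [edk,vqasz,ivygw] -> 8 lines: afukh rvaxq edk vqasz ivygw puk ycywu dnb
Hunk 5: at line 1 remove [rvaxq] add [rqeza] -> 8 lines: afukh rqeza edk vqasz ivygw puk ycywu dnb
Hunk 6: at line 1 remove [edk] add [dix,jex] -> 9 lines: afukh rqeza dix jex vqasz ivygw puk ycywu dnb

Answer: afukh
rqeza
dix
jex
vqasz
ivygw
puk
ycywu
dnb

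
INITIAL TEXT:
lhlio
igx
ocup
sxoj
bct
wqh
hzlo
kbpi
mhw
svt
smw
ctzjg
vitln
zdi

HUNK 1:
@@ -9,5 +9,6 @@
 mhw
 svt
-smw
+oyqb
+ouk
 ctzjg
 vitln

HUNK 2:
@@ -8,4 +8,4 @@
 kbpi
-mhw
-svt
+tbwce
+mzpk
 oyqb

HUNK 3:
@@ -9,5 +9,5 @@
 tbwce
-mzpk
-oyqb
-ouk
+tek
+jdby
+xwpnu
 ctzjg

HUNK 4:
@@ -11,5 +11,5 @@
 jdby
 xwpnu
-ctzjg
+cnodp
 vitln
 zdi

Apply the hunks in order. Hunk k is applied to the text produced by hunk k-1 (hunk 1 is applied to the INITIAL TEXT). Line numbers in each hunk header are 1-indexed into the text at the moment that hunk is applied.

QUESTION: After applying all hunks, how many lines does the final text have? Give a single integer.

Answer: 15

Derivation:
Hunk 1: at line 9 remove [smw] add [oyqb,ouk] -> 15 lines: lhlio igx ocup sxoj bct wqh hzlo kbpi mhw svt oyqb ouk ctzjg vitln zdi
Hunk 2: at line 8 remove [mhw,svt] add [tbwce,mzpk] -> 15 lines: lhlio igx ocup sxoj bct wqh hzlo kbpi tbwce mzpk oyqb ouk ctzjg vitln zdi
Hunk 3: at line 9 remove [mzpk,oyqb,ouk] add [tek,jdby,xwpnu] -> 15 lines: lhlio igx ocup sxoj bct wqh hzlo kbpi tbwce tek jdby xwpnu ctzjg vitln zdi
Hunk 4: at line 11 remove [ctzjg] add [cnodp] -> 15 lines: lhlio igx ocup sxoj bct wqh hzlo kbpi tbwce tek jdby xwpnu cnodp vitln zdi
Final line count: 15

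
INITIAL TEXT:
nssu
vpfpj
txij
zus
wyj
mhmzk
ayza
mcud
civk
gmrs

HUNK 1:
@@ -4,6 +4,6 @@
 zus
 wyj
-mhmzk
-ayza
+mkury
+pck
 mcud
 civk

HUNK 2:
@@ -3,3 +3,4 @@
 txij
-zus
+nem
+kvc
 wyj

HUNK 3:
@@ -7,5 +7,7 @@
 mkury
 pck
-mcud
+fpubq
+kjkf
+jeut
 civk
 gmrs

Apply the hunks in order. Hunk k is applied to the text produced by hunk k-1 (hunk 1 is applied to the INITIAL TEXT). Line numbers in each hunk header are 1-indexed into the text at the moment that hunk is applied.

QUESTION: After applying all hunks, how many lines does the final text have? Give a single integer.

Hunk 1: at line 4 remove [mhmzk,ayza] add [mkury,pck] -> 10 lines: nssu vpfpj txij zus wyj mkury pck mcud civk gmrs
Hunk 2: at line 3 remove [zus] add [nem,kvc] -> 11 lines: nssu vpfpj txij nem kvc wyj mkury pck mcud civk gmrs
Hunk 3: at line 7 remove [mcud] add [fpubq,kjkf,jeut] -> 13 lines: nssu vpfpj txij nem kvc wyj mkury pck fpubq kjkf jeut civk gmrs
Final line count: 13

Answer: 13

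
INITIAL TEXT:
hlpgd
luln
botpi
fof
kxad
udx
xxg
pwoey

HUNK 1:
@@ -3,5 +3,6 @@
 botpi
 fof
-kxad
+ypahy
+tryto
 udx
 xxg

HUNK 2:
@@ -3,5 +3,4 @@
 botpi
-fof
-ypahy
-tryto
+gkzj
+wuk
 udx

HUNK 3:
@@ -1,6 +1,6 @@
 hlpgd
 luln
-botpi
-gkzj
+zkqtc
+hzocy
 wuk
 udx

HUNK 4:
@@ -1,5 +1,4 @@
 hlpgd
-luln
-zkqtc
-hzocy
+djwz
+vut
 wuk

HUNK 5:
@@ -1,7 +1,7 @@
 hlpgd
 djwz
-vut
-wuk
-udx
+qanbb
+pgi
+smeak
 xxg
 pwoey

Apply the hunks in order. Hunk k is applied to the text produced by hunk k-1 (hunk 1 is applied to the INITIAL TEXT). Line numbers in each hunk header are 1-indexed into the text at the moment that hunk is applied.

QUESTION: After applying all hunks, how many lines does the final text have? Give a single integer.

Hunk 1: at line 3 remove [kxad] add [ypahy,tryto] -> 9 lines: hlpgd luln botpi fof ypahy tryto udx xxg pwoey
Hunk 2: at line 3 remove [fof,ypahy,tryto] add [gkzj,wuk] -> 8 lines: hlpgd luln botpi gkzj wuk udx xxg pwoey
Hunk 3: at line 1 remove [botpi,gkzj] add [zkqtc,hzocy] -> 8 lines: hlpgd luln zkqtc hzocy wuk udx xxg pwoey
Hunk 4: at line 1 remove [luln,zkqtc,hzocy] add [djwz,vut] -> 7 lines: hlpgd djwz vut wuk udx xxg pwoey
Hunk 5: at line 1 remove [vut,wuk,udx] add [qanbb,pgi,smeak] -> 7 lines: hlpgd djwz qanbb pgi smeak xxg pwoey
Final line count: 7

Answer: 7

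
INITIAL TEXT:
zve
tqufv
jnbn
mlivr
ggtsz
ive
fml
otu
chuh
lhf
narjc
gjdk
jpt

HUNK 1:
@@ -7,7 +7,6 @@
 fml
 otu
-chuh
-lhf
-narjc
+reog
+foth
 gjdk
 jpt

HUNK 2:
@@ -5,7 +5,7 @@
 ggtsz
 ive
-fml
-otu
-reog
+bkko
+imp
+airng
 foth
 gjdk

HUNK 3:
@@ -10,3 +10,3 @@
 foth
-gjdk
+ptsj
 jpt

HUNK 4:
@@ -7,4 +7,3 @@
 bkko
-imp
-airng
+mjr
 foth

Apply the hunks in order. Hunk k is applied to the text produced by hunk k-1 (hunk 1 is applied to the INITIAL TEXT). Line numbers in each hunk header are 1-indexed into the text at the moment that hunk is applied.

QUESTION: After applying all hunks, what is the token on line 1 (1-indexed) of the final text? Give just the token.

Hunk 1: at line 7 remove [chuh,lhf,narjc] add [reog,foth] -> 12 lines: zve tqufv jnbn mlivr ggtsz ive fml otu reog foth gjdk jpt
Hunk 2: at line 5 remove [fml,otu,reog] add [bkko,imp,airng] -> 12 lines: zve tqufv jnbn mlivr ggtsz ive bkko imp airng foth gjdk jpt
Hunk 3: at line 10 remove [gjdk] add [ptsj] -> 12 lines: zve tqufv jnbn mlivr ggtsz ive bkko imp airng foth ptsj jpt
Hunk 4: at line 7 remove [imp,airng] add [mjr] -> 11 lines: zve tqufv jnbn mlivr ggtsz ive bkko mjr foth ptsj jpt
Final line 1: zve

Answer: zve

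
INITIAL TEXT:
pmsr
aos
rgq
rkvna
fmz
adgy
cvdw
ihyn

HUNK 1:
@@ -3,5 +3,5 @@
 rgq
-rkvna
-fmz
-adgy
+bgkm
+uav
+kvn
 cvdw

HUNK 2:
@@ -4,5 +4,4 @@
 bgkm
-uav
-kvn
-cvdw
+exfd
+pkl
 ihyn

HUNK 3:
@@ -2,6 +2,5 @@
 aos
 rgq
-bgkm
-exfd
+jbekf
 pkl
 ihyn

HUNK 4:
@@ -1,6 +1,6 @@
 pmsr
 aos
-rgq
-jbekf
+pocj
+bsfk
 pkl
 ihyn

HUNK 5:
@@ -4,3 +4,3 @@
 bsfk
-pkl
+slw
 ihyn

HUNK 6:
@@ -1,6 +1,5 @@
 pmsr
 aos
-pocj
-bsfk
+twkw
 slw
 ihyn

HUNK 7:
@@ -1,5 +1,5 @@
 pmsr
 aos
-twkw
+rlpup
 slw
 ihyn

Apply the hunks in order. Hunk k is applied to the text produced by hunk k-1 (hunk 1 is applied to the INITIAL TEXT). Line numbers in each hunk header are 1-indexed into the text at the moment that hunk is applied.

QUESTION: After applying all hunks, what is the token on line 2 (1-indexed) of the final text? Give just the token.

Answer: aos

Derivation:
Hunk 1: at line 3 remove [rkvna,fmz,adgy] add [bgkm,uav,kvn] -> 8 lines: pmsr aos rgq bgkm uav kvn cvdw ihyn
Hunk 2: at line 4 remove [uav,kvn,cvdw] add [exfd,pkl] -> 7 lines: pmsr aos rgq bgkm exfd pkl ihyn
Hunk 3: at line 2 remove [bgkm,exfd] add [jbekf] -> 6 lines: pmsr aos rgq jbekf pkl ihyn
Hunk 4: at line 1 remove [rgq,jbekf] add [pocj,bsfk] -> 6 lines: pmsr aos pocj bsfk pkl ihyn
Hunk 5: at line 4 remove [pkl] add [slw] -> 6 lines: pmsr aos pocj bsfk slw ihyn
Hunk 6: at line 1 remove [pocj,bsfk] add [twkw] -> 5 lines: pmsr aos twkw slw ihyn
Hunk 7: at line 1 remove [twkw] add [rlpup] -> 5 lines: pmsr aos rlpup slw ihyn
Final line 2: aos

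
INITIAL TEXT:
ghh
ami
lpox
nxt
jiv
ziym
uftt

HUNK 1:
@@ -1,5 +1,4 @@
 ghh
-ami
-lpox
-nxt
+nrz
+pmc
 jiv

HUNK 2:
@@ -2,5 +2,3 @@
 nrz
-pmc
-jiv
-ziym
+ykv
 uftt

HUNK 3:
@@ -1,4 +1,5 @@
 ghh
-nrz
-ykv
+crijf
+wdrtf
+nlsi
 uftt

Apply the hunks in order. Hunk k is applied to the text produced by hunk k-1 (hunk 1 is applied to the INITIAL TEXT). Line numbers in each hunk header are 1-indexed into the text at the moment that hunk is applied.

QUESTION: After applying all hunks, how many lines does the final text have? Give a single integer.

Hunk 1: at line 1 remove [ami,lpox,nxt] add [nrz,pmc] -> 6 lines: ghh nrz pmc jiv ziym uftt
Hunk 2: at line 2 remove [pmc,jiv,ziym] add [ykv] -> 4 lines: ghh nrz ykv uftt
Hunk 3: at line 1 remove [nrz,ykv] add [crijf,wdrtf,nlsi] -> 5 lines: ghh crijf wdrtf nlsi uftt
Final line count: 5

Answer: 5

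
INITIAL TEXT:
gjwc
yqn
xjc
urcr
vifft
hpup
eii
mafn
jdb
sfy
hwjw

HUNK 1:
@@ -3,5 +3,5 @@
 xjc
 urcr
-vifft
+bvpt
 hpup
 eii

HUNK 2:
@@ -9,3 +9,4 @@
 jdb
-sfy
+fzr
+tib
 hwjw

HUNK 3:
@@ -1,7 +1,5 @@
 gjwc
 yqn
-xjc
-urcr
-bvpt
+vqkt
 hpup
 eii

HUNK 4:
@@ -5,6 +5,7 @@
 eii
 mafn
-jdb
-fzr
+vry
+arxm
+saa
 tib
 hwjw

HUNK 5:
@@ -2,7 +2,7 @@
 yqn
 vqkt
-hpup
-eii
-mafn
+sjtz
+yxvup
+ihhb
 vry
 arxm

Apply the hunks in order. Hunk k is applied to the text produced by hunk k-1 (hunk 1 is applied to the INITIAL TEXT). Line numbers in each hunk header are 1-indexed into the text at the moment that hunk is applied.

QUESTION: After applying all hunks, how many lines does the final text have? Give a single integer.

Hunk 1: at line 3 remove [vifft] add [bvpt] -> 11 lines: gjwc yqn xjc urcr bvpt hpup eii mafn jdb sfy hwjw
Hunk 2: at line 9 remove [sfy] add [fzr,tib] -> 12 lines: gjwc yqn xjc urcr bvpt hpup eii mafn jdb fzr tib hwjw
Hunk 3: at line 1 remove [xjc,urcr,bvpt] add [vqkt] -> 10 lines: gjwc yqn vqkt hpup eii mafn jdb fzr tib hwjw
Hunk 4: at line 5 remove [jdb,fzr] add [vry,arxm,saa] -> 11 lines: gjwc yqn vqkt hpup eii mafn vry arxm saa tib hwjw
Hunk 5: at line 2 remove [hpup,eii,mafn] add [sjtz,yxvup,ihhb] -> 11 lines: gjwc yqn vqkt sjtz yxvup ihhb vry arxm saa tib hwjw
Final line count: 11

Answer: 11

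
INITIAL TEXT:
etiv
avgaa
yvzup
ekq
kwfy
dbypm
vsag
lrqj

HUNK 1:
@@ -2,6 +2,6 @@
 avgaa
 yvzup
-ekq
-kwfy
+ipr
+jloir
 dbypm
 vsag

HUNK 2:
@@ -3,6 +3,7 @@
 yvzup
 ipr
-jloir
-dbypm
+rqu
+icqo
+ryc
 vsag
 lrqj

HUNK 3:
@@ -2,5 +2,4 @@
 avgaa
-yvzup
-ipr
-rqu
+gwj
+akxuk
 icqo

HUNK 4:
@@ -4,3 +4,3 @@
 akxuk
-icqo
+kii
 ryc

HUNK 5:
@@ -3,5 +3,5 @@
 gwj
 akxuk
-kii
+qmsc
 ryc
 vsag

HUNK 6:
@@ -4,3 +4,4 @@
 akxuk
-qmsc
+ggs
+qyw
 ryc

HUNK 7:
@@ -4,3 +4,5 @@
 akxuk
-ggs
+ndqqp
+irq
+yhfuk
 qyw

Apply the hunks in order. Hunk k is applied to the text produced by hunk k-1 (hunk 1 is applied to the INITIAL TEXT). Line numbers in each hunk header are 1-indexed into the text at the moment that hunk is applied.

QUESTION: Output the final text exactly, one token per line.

Answer: etiv
avgaa
gwj
akxuk
ndqqp
irq
yhfuk
qyw
ryc
vsag
lrqj

Derivation:
Hunk 1: at line 2 remove [ekq,kwfy] add [ipr,jloir] -> 8 lines: etiv avgaa yvzup ipr jloir dbypm vsag lrqj
Hunk 2: at line 3 remove [jloir,dbypm] add [rqu,icqo,ryc] -> 9 lines: etiv avgaa yvzup ipr rqu icqo ryc vsag lrqj
Hunk 3: at line 2 remove [yvzup,ipr,rqu] add [gwj,akxuk] -> 8 lines: etiv avgaa gwj akxuk icqo ryc vsag lrqj
Hunk 4: at line 4 remove [icqo] add [kii] -> 8 lines: etiv avgaa gwj akxuk kii ryc vsag lrqj
Hunk 5: at line 3 remove [kii] add [qmsc] -> 8 lines: etiv avgaa gwj akxuk qmsc ryc vsag lrqj
Hunk 6: at line 4 remove [qmsc] add [ggs,qyw] -> 9 lines: etiv avgaa gwj akxuk ggs qyw ryc vsag lrqj
Hunk 7: at line 4 remove [ggs] add [ndqqp,irq,yhfuk] -> 11 lines: etiv avgaa gwj akxuk ndqqp irq yhfuk qyw ryc vsag lrqj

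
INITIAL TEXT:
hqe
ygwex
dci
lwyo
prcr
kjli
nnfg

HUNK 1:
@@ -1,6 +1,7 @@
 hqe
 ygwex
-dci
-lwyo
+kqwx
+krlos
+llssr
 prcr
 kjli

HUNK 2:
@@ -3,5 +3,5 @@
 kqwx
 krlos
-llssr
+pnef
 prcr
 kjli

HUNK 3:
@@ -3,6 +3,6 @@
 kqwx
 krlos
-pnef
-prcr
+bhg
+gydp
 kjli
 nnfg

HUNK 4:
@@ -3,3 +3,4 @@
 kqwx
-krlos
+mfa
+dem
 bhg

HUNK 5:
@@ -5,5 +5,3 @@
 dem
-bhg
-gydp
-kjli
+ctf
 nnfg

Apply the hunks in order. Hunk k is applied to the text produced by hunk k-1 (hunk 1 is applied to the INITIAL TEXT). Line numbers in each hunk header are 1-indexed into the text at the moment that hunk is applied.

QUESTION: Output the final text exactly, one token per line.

Answer: hqe
ygwex
kqwx
mfa
dem
ctf
nnfg

Derivation:
Hunk 1: at line 1 remove [dci,lwyo] add [kqwx,krlos,llssr] -> 8 lines: hqe ygwex kqwx krlos llssr prcr kjli nnfg
Hunk 2: at line 3 remove [llssr] add [pnef] -> 8 lines: hqe ygwex kqwx krlos pnef prcr kjli nnfg
Hunk 3: at line 3 remove [pnef,prcr] add [bhg,gydp] -> 8 lines: hqe ygwex kqwx krlos bhg gydp kjli nnfg
Hunk 4: at line 3 remove [krlos] add [mfa,dem] -> 9 lines: hqe ygwex kqwx mfa dem bhg gydp kjli nnfg
Hunk 5: at line 5 remove [bhg,gydp,kjli] add [ctf] -> 7 lines: hqe ygwex kqwx mfa dem ctf nnfg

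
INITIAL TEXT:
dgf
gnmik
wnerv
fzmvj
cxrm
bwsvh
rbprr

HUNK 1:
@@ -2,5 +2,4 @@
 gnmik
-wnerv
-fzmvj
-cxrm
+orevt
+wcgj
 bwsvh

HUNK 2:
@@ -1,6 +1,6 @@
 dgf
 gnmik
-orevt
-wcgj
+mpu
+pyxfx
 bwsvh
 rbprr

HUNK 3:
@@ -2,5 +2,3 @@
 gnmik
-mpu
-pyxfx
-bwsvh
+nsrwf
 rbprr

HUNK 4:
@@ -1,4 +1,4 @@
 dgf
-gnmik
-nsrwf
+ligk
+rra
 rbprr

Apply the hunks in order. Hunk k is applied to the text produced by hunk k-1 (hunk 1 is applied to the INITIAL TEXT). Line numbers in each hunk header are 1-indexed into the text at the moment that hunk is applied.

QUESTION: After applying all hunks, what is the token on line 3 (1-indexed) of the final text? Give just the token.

Answer: rra

Derivation:
Hunk 1: at line 2 remove [wnerv,fzmvj,cxrm] add [orevt,wcgj] -> 6 lines: dgf gnmik orevt wcgj bwsvh rbprr
Hunk 2: at line 1 remove [orevt,wcgj] add [mpu,pyxfx] -> 6 lines: dgf gnmik mpu pyxfx bwsvh rbprr
Hunk 3: at line 2 remove [mpu,pyxfx,bwsvh] add [nsrwf] -> 4 lines: dgf gnmik nsrwf rbprr
Hunk 4: at line 1 remove [gnmik,nsrwf] add [ligk,rra] -> 4 lines: dgf ligk rra rbprr
Final line 3: rra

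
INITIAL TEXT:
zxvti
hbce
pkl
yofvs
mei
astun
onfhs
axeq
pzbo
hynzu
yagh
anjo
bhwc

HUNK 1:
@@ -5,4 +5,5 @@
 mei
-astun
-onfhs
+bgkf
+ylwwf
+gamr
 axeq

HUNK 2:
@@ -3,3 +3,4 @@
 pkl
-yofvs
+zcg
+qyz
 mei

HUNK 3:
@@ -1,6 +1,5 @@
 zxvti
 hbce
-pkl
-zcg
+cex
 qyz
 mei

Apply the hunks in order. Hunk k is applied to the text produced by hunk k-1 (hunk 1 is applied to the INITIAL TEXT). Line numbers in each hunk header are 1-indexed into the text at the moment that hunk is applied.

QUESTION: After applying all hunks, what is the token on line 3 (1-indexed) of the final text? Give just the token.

Answer: cex

Derivation:
Hunk 1: at line 5 remove [astun,onfhs] add [bgkf,ylwwf,gamr] -> 14 lines: zxvti hbce pkl yofvs mei bgkf ylwwf gamr axeq pzbo hynzu yagh anjo bhwc
Hunk 2: at line 3 remove [yofvs] add [zcg,qyz] -> 15 lines: zxvti hbce pkl zcg qyz mei bgkf ylwwf gamr axeq pzbo hynzu yagh anjo bhwc
Hunk 3: at line 1 remove [pkl,zcg] add [cex] -> 14 lines: zxvti hbce cex qyz mei bgkf ylwwf gamr axeq pzbo hynzu yagh anjo bhwc
Final line 3: cex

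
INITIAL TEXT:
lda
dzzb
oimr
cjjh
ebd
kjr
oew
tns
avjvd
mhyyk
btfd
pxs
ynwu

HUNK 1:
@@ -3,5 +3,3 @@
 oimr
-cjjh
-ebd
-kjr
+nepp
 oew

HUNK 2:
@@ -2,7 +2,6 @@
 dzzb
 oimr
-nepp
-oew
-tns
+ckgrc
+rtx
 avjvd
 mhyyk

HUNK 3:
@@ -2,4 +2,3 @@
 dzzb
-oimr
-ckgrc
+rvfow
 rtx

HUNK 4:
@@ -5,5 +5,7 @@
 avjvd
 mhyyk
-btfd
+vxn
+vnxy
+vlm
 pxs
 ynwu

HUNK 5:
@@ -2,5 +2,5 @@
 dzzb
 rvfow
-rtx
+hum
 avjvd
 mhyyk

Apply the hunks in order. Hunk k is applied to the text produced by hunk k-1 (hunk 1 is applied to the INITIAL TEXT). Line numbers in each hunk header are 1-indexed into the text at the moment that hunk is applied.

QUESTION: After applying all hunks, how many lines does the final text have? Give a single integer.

Hunk 1: at line 3 remove [cjjh,ebd,kjr] add [nepp] -> 11 lines: lda dzzb oimr nepp oew tns avjvd mhyyk btfd pxs ynwu
Hunk 2: at line 2 remove [nepp,oew,tns] add [ckgrc,rtx] -> 10 lines: lda dzzb oimr ckgrc rtx avjvd mhyyk btfd pxs ynwu
Hunk 3: at line 2 remove [oimr,ckgrc] add [rvfow] -> 9 lines: lda dzzb rvfow rtx avjvd mhyyk btfd pxs ynwu
Hunk 4: at line 5 remove [btfd] add [vxn,vnxy,vlm] -> 11 lines: lda dzzb rvfow rtx avjvd mhyyk vxn vnxy vlm pxs ynwu
Hunk 5: at line 2 remove [rtx] add [hum] -> 11 lines: lda dzzb rvfow hum avjvd mhyyk vxn vnxy vlm pxs ynwu
Final line count: 11

Answer: 11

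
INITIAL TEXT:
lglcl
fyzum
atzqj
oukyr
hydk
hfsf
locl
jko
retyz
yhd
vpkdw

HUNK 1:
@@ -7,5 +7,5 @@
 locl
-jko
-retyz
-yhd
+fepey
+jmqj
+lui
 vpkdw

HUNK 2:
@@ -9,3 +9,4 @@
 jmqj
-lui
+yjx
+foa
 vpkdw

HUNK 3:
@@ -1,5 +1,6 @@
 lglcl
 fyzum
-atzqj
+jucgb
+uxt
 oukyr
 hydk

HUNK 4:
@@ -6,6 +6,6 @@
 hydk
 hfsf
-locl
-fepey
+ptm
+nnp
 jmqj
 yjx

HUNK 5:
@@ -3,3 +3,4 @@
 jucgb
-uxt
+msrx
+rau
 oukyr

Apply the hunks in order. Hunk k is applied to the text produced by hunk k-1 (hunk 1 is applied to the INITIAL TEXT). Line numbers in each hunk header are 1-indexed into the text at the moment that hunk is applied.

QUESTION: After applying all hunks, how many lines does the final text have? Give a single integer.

Answer: 14

Derivation:
Hunk 1: at line 7 remove [jko,retyz,yhd] add [fepey,jmqj,lui] -> 11 lines: lglcl fyzum atzqj oukyr hydk hfsf locl fepey jmqj lui vpkdw
Hunk 2: at line 9 remove [lui] add [yjx,foa] -> 12 lines: lglcl fyzum atzqj oukyr hydk hfsf locl fepey jmqj yjx foa vpkdw
Hunk 3: at line 1 remove [atzqj] add [jucgb,uxt] -> 13 lines: lglcl fyzum jucgb uxt oukyr hydk hfsf locl fepey jmqj yjx foa vpkdw
Hunk 4: at line 6 remove [locl,fepey] add [ptm,nnp] -> 13 lines: lglcl fyzum jucgb uxt oukyr hydk hfsf ptm nnp jmqj yjx foa vpkdw
Hunk 5: at line 3 remove [uxt] add [msrx,rau] -> 14 lines: lglcl fyzum jucgb msrx rau oukyr hydk hfsf ptm nnp jmqj yjx foa vpkdw
Final line count: 14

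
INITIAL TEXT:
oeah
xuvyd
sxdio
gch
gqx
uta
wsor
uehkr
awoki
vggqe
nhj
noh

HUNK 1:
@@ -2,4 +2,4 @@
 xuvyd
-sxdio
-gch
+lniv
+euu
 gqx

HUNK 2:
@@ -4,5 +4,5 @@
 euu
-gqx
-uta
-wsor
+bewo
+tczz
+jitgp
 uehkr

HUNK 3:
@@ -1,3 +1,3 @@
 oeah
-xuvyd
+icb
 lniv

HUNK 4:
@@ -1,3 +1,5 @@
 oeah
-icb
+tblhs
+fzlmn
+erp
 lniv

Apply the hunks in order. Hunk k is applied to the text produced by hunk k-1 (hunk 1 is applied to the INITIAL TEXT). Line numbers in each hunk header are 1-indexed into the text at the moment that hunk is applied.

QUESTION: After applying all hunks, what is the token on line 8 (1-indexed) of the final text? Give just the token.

Hunk 1: at line 2 remove [sxdio,gch] add [lniv,euu] -> 12 lines: oeah xuvyd lniv euu gqx uta wsor uehkr awoki vggqe nhj noh
Hunk 2: at line 4 remove [gqx,uta,wsor] add [bewo,tczz,jitgp] -> 12 lines: oeah xuvyd lniv euu bewo tczz jitgp uehkr awoki vggqe nhj noh
Hunk 3: at line 1 remove [xuvyd] add [icb] -> 12 lines: oeah icb lniv euu bewo tczz jitgp uehkr awoki vggqe nhj noh
Hunk 4: at line 1 remove [icb] add [tblhs,fzlmn,erp] -> 14 lines: oeah tblhs fzlmn erp lniv euu bewo tczz jitgp uehkr awoki vggqe nhj noh
Final line 8: tczz

Answer: tczz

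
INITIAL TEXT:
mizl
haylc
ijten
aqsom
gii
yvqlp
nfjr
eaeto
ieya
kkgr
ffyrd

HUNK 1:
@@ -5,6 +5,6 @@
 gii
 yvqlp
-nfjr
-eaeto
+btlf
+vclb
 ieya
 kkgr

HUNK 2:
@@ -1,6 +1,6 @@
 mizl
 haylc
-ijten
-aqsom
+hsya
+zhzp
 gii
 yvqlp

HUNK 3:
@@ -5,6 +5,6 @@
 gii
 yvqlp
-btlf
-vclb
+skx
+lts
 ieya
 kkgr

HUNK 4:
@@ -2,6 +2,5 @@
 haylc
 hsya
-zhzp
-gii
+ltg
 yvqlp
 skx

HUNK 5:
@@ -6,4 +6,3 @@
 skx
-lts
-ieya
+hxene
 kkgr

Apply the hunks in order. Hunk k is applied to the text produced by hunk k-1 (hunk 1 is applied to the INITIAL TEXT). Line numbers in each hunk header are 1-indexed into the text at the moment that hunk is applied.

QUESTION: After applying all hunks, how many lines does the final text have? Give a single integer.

Hunk 1: at line 5 remove [nfjr,eaeto] add [btlf,vclb] -> 11 lines: mizl haylc ijten aqsom gii yvqlp btlf vclb ieya kkgr ffyrd
Hunk 2: at line 1 remove [ijten,aqsom] add [hsya,zhzp] -> 11 lines: mizl haylc hsya zhzp gii yvqlp btlf vclb ieya kkgr ffyrd
Hunk 3: at line 5 remove [btlf,vclb] add [skx,lts] -> 11 lines: mizl haylc hsya zhzp gii yvqlp skx lts ieya kkgr ffyrd
Hunk 4: at line 2 remove [zhzp,gii] add [ltg] -> 10 lines: mizl haylc hsya ltg yvqlp skx lts ieya kkgr ffyrd
Hunk 5: at line 6 remove [lts,ieya] add [hxene] -> 9 lines: mizl haylc hsya ltg yvqlp skx hxene kkgr ffyrd
Final line count: 9

Answer: 9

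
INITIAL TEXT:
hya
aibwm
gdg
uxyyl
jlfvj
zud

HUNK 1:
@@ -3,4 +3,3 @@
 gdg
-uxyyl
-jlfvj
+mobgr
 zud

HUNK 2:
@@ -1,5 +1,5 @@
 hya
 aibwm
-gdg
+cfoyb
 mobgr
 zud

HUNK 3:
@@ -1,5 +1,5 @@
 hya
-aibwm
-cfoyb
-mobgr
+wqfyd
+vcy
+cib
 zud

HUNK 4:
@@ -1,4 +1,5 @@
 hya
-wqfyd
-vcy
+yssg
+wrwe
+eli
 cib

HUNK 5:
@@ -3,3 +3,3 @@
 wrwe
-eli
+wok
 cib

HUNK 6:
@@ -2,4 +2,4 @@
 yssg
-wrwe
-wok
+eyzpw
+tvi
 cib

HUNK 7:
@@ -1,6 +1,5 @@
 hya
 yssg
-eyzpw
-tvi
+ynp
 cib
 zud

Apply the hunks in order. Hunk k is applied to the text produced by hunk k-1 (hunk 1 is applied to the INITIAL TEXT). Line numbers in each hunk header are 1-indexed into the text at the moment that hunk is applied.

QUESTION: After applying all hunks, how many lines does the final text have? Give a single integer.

Hunk 1: at line 3 remove [uxyyl,jlfvj] add [mobgr] -> 5 lines: hya aibwm gdg mobgr zud
Hunk 2: at line 1 remove [gdg] add [cfoyb] -> 5 lines: hya aibwm cfoyb mobgr zud
Hunk 3: at line 1 remove [aibwm,cfoyb,mobgr] add [wqfyd,vcy,cib] -> 5 lines: hya wqfyd vcy cib zud
Hunk 4: at line 1 remove [wqfyd,vcy] add [yssg,wrwe,eli] -> 6 lines: hya yssg wrwe eli cib zud
Hunk 5: at line 3 remove [eli] add [wok] -> 6 lines: hya yssg wrwe wok cib zud
Hunk 6: at line 2 remove [wrwe,wok] add [eyzpw,tvi] -> 6 lines: hya yssg eyzpw tvi cib zud
Hunk 7: at line 1 remove [eyzpw,tvi] add [ynp] -> 5 lines: hya yssg ynp cib zud
Final line count: 5

Answer: 5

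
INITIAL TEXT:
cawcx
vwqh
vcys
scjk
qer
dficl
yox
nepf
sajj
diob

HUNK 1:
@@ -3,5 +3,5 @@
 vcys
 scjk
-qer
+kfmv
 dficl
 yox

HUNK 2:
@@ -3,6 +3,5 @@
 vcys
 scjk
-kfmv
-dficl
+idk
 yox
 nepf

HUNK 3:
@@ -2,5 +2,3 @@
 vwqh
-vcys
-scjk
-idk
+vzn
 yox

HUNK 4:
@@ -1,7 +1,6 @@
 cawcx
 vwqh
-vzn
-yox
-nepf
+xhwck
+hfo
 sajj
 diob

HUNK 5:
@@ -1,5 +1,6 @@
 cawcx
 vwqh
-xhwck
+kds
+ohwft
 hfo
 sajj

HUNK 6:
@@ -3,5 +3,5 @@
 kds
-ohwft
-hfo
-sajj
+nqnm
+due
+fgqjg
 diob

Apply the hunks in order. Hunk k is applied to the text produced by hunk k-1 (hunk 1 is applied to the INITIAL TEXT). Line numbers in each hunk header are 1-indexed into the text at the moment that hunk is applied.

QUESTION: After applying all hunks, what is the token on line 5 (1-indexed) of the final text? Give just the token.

Hunk 1: at line 3 remove [qer] add [kfmv] -> 10 lines: cawcx vwqh vcys scjk kfmv dficl yox nepf sajj diob
Hunk 2: at line 3 remove [kfmv,dficl] add [idk] -> 9 lines: cawcx vwqh vcys scjk idk yox nepf sajj diob
Hunk 3: at line 2 remove [vcys,scjk,idk] add [vzn] -> 7 lines: cawcx vwqh vzn yox nepf sajj diob
Hunk 4: at line 1 remove [vzn,yox,nepf] add [xhwck,hfo] -> 6 lines: cawcx vwqh xhwck hfo sajj diob
Hunk 5: at line 1 remove [xhwck] add [kds,ohwft] -> 7 lines: cawcx vwqh kds ohwft hfo sajj diob
Hunk 6: at line 3 remove [ohwft,hfo,sajj] add [nqnm,due,fgqjg] -> 7 lines: cawcx vwqh kds nqnm due fgqjg diob
Final line 5: due

Answer: due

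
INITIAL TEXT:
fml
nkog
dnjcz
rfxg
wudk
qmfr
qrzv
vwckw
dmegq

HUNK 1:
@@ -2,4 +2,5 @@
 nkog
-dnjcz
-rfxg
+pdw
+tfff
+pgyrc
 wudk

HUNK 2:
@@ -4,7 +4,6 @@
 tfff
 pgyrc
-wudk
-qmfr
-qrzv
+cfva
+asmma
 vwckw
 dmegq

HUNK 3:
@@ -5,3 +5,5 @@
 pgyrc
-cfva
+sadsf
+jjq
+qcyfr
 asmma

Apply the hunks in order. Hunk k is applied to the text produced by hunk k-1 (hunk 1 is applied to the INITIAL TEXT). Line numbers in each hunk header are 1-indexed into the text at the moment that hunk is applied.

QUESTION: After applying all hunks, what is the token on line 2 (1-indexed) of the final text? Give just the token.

Hunk 1: at line 2 remove [dnjcz,rfxg] add [pdw,tfff,pgyrc] -> 10 lines: fml nkog pdw tfff pgyrc wudk qmfr qrzv vwckw dmegq
Hunk 2: at line 4 remove [wudk,qmfr,qrzv] add [cfva,asmma] -> 9 lines: fml nkog pdw tfff pgyrc cfva asmma vwckw dmegq
Hunk 3: at line 5 remove [cfva] add [sadsf,jjq,qcyfr] -> 11 lines: fml nkog pdw tfff pgyrc sadsf jjq qcyfr asmma vwckw dmegq
Final line 2: nkog

Answer: nkog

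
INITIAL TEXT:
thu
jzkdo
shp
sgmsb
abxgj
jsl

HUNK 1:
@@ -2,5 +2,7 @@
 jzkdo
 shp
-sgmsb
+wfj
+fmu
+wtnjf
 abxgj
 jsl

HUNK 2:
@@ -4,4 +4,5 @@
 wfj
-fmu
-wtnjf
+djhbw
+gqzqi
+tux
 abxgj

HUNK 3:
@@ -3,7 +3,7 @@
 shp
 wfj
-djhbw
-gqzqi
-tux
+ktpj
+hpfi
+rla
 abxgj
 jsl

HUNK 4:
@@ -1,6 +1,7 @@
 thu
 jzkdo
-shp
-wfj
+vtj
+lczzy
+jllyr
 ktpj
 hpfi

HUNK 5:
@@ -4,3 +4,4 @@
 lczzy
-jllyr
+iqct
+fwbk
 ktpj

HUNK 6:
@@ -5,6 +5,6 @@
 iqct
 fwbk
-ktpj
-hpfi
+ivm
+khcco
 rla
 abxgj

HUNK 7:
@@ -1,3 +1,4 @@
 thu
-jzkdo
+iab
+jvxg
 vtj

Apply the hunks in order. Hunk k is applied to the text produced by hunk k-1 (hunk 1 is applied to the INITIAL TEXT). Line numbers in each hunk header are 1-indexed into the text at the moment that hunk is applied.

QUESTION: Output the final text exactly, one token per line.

Hunk 1: at line 2 remove [sgmsb] add [wfj,fmu,wtnjf] -> 8 lines: thu jzkdo shp wfj fmu wtnjf abxgj jsl
Hunk 2: at line 4 remove [fmu,wtnjf] add [djhbw,gqzqi,tux] -> 9 lines: thu jzkdo shp wfj djhbw gqzqi tux abxgj jsl
Hunk 3: at line 3 remove [djhbw,gqzqi,tux] add [ktpj,hpfi,rla] -> 9 lines: thu jzkdo shp wfj ktpj hpfi rla abxgj jsl
Hunk 4: at line 1 remove [shp,wfj] add [vtj,lczzy,jllyr] -> 10 lines: thu jzkdo vtj lczzy jllyr ktpj hpfi rla abxgj jsl
Hunk 5: at line 4 remove [jllyr] add [iqct,fwbk] -> 11 lines: thu jzkdo vtj lczzy iqct fwbk ktpj hpfi rla abxgj jsl
Hunk 6: at line 5 remove [ktpj,hpfi] add [ivm,khcco] -> 11 lines: thu jzkdo vtj lczzy iqct fwbk ivm khcco rla abxgj jsl
Hunk 7: at line 1 remove [jzkdo] add [iab,jvxg] -> 12 lines: thu iab jvxg vtj lczzy iqct fwbk ivm khcco rla abxgj jsl

Answer: thu
iab
jvxg
vtj
lczzy
iqct
fwbk
ivm
khcco
rla
abxgj
jsl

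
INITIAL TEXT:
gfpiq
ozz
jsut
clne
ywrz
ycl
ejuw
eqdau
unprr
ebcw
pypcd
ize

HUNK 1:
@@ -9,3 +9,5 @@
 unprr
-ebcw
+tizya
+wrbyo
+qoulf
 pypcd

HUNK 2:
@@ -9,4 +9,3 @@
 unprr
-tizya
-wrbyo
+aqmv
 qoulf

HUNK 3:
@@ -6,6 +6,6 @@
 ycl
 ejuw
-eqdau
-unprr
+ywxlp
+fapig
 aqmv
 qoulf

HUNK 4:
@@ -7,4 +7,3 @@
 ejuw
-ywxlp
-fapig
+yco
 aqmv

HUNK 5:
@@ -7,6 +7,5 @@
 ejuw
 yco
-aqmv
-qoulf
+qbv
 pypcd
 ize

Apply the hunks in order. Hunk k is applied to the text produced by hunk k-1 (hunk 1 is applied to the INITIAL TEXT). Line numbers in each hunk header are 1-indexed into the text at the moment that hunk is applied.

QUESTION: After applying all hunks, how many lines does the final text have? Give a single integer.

Answer: 11

Derivation:
Hunk 1: at line 9 remove [ebcw] add [tizya,wrbyo,qoulf] -> 14 lines: gfpiq ozz jsut clne ywrz ycl ejuw eqdau unprr tizya wrbyo qoulf pypcd ize
Hunk 2: at line 9 remove [tizya,wrbyo] add [aqmv] -> 13 lines: gfpiq ozz jsut clne ywrz ycl ejuw eqdau unprr aqmv qoulf pypcd ize
Hunk 3: at line 6 remove [eqdau,unprr] add [ywxlp,fapig] -> 13 lines: gfpiq ozz jsut clne ywrz ycl ejuw ywxlp fapig aqmv qoulf pypcd ize
Hunk 4: at line 7 remove [ywxlp,fapig] add [yco] -> 12 lines: gfpiq ozz jsut clne ywrz ycl ejuw yco aqmv qoulf pypcd ize
Hunk 5: at line 7 remove [aqmv,qoulf] add [qbv] -> 11 lines: gfpiq ozz jsut clne ywrz ycl ejuw yco qbv pypcd ize
Final line count: 11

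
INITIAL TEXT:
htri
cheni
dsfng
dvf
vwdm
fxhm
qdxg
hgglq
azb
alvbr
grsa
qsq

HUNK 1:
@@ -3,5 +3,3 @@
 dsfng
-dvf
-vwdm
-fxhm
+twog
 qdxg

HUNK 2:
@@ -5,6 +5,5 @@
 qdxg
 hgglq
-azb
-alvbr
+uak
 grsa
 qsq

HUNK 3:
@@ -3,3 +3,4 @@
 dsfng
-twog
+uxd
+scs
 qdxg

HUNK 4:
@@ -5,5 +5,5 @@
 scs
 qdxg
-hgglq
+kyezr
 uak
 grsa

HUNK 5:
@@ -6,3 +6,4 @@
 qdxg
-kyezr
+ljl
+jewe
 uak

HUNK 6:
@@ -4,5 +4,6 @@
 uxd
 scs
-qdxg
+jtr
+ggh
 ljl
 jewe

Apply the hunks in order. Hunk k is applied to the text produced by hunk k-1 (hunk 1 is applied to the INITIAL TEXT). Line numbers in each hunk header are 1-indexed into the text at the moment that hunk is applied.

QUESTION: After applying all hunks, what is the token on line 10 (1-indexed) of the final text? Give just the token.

Hunk 1: at line 3 remove [dvf,vwdm,fxhm] add [twog] -> 10 lines: htri cheni dsfng twog qdxg hgglq azb alvbr grsa qsq
Hunk 2: at line 5 remove [azb,alvbr] add [uak] -> 9 lines: htri cheni dsfng twog qdxg hgglq uak grsa qsq
Hunk 3: at line 3 remove [twog] add [uxd,scs] -> 10 lines: htri cheni dsfng uxd scs qdxg hgglq uak grsa qsq
Hunk 4: at line 5 remove [hgglq] add [kyezr] -> 10 lines: htri cheni dsfng uxd scs qdxg kyezr uak grsa qsq
Hunk 5: at line 6 remove [kyezr] add [ljl,jewe] -> 11 lines: htri cheni dsfng uxd scs qdxg ljl jewe uak grsa qsq
Hunk 6: at line 4 remove [qdxg] add [jtr,ggh] -> 12 lines: htri cheni dsfng uxd scs jtr ggh ljl jewe uak grsa qsq
Final line 10: uak

Answer: uak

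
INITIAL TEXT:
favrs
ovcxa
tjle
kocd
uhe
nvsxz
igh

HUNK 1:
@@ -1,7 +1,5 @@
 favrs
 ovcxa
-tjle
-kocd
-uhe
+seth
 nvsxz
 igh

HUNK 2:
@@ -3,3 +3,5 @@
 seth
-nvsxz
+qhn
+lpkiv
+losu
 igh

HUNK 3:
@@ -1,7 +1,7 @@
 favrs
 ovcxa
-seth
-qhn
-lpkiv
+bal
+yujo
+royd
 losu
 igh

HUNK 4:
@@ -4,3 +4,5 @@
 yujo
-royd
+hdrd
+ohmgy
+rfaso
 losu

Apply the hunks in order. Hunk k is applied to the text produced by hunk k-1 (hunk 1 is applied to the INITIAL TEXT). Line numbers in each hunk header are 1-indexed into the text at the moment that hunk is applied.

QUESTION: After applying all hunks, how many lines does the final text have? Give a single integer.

Hunk 1: at line 1 remove [tjle,kocd,uhe] add [seth] -> 5 lines: favrs ovcxa seth nvsxz igh
Hunk 2: at line 3 remove [nvsxz] add [qhn,lpkiv,losu] -> 7 lines: favrs ovcxa seth qhn lpkiv losu igh
Hunk 3: at line 1 remove [seth,qhn,lpkiv] add [bal,yujo,royd] -> 7 lines: favrs ovcxa bal yujo royd losu igh
Hunk 4: at line 4 remove [royd] add [hdrd,ohmgy,rfaso] -> 9 lines: favrs ovcxa bal yujo hdrd ohmgy rfaso losu igh
Final line count: 9

Answer: 9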